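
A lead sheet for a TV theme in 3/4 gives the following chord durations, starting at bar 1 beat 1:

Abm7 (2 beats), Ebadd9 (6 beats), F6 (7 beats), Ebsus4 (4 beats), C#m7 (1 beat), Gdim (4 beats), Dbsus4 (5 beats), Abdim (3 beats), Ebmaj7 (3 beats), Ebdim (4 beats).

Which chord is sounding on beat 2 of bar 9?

Dbsus4

Beat 2 of bar 9 is beat (9−1)×3 + 2 = 26 overall.
Running totals: Abm7 ends at 2, Ebadd9 ends at 8, F6 ends at 15, Ebsus4 ends at 19, C#m7 ends at 20, Gdim ends at 24, Dbsus4 ends at 29.
Beat 26 falls within Dbsus4.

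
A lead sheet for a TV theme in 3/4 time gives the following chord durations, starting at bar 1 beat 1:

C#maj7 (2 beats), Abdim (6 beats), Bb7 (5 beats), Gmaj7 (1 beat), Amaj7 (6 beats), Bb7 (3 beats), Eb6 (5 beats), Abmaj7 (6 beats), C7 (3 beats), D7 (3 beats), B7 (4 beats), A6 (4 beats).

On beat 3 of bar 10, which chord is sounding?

Beat 3 of bar 10 is beat (10−1)×3 + 3 = 30 overall.
Running totals: C#maj7 ends at 2, Abdim ends at 8, Bb7 ends at 13, Gmaj7 ends at 14, Amaj7 ends at 20, Bb7 ends at 23, Eb6 ends at 28, Abmaj7 ends at 34.
Beat 30 falls within Abmaj7.

Abmaj7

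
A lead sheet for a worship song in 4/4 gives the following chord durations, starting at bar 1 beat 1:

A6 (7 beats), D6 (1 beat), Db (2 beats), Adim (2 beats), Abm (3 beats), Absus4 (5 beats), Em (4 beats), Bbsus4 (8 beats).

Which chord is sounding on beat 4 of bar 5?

Beat 4 of bar 5 is beat (5−1)×4 + 4 = 20 overall.
Running totals: A6 ends at 7, D6 ends at 8, Db ends at 10, Adim ends at 12, Abm ends at 15, Absus4 ends at 20.
Beat 20 falls within Absus4.

Absus4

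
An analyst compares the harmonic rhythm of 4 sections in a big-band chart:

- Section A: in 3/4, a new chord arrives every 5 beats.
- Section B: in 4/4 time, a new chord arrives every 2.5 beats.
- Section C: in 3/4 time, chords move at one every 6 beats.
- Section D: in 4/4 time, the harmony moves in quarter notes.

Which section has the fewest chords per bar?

Section C

A: 3 beats/bar ÷ 5 beats/chord = 0.6 chords/bar.
B: 4 beats/bar ÷ 2.5 beats/chord = 1.6 chords/bar.
C: 3 beats/bar ÷ 6 beats/chord = 0.5 chords/bar.
D: 4 beats/bar ÷ 1 beat/chord = 4 chords/bar.
Slowest is C at 0.5 chords/bar.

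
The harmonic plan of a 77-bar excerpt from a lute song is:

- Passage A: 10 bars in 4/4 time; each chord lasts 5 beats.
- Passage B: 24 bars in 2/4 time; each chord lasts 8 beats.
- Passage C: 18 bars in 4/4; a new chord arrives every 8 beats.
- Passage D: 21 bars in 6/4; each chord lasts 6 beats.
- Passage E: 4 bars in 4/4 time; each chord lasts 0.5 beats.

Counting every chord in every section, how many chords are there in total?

76 chords

A has 40 beats and chords last 5 each, so 8 chords.
B has 48 beats and chords last 8 each, so 6 chords.
C has 72 beats and chords last 8 each, so 9 chords.
D has 126 beats and chords last 6 each, so 21 chords.
E has 16 beats and chords last 0.5 each, so 32 chords.
Total: 8 + 6 + 9 + 21 + 32 = 76.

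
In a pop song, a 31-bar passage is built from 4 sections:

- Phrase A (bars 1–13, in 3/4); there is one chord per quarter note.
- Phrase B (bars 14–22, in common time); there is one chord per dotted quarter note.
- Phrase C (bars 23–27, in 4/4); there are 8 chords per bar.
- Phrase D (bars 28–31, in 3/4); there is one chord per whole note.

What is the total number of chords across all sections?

A: 13 bars × 3 beats = 39 beats; 1 beat/chord → 39 chords.
B: 9 bars × 4 beats = 36 beats; 1.5 beats/chord → 24 chords.
C: 5 bars × 4 beats = 20 beats; 0.5 beats/chord → 40 chords.
D: 4 bars × 3 beats = 12 beats; 4 beats/chord → 3 chords.
Total: 39 + 24 + 40 + 3 = 106.

106 chords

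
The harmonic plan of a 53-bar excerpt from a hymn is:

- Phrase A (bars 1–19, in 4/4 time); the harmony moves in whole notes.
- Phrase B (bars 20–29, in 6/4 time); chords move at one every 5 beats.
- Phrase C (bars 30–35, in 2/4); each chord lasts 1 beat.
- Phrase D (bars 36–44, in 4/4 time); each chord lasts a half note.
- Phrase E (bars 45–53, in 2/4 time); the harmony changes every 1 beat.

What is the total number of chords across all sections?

79 chords

A: 19·4 = 76 beats, 76/4 = 19 chords.
B: 10·6 = 60 beats, 60/5 = 12 chords.
C: 6·2 = 12 beats, 12/1 = 12 chords.
D: 9·4 = 36 beats, 36/2 = 18 chords.
E: 9·2 = 18 beats, 18/1 = 18 chords.
Total: 19 + 12 + 12 + 18 + 18 = 79.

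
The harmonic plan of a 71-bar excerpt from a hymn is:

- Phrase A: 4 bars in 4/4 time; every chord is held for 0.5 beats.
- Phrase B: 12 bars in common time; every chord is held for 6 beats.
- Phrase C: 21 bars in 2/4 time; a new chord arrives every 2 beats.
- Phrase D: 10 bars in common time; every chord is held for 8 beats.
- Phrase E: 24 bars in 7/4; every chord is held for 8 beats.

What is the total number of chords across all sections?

A: 4·4 = 16 beats, 16/0.5 = 32 chords.
B: 12·4 = 48 beats, 48/6 = 8 chords.
C: 21·2 = 42 beats, 42/2 = 21 chords.
D: 10·4 = 40 beats, 40/8 = 5 chords.
E: 24·7 = 168 beats, 168/8 = 21 chords.
Total: 32 + 8 + 21 + 5 + 21 = 87.

87 chords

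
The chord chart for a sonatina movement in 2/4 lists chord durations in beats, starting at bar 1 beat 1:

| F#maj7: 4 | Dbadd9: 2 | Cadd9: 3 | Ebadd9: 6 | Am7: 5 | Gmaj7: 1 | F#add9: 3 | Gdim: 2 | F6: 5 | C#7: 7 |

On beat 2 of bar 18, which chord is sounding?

Beat 2 of bar 18 is beat (18−1)×2 + 2 = 36 overall.
Running totals: F#maj7 ends at 4, Dbadd9 ends at 6, Cadd9 ends at 9, Ebadd9 ends at 15, Am7 ends at 20, Gmaj7 ends at 21, F#add9 ends at 24, Gdim ends at 26, F6 ends at 31, C#7 ends at 38.
Beat 36 falls within C#7.

C#7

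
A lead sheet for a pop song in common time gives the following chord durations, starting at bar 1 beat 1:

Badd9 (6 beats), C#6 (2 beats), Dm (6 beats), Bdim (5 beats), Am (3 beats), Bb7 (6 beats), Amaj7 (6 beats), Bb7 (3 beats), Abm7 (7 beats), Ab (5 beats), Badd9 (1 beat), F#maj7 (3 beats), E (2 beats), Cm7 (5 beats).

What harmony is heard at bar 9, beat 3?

Beat 3 of bar 9 is beat (9−1)×4 + 3 = 35 overall.
Running totals: Badd9 ends at 6, C#6 ends at 8, Dm ends at 14, Bdim ends at 19, Am ends at 22, Bb7 ends at 28, Amaj7 ends at 34, Bb7 ends at 37.
Beat 35 falls within Bb7.

Bb7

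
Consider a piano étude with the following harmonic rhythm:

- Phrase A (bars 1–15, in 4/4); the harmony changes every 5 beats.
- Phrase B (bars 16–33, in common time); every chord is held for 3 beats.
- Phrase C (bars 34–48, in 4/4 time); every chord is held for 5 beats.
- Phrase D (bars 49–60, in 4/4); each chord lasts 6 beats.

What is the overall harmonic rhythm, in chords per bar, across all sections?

14/15 chords per bar

A: 15 bars of 4 beats is 60 beats; at 5 beats each that's 12 chords.
B: 18 bars of 4 beats is 72 beats; at 3 beats each that's 24 chords.
C: 15 bars of 4 beats is 60 beats; at 5 beats each that's 12 chords.
D: 12 bars of 4 beats is 48 beats; at 6 beats each that's 8 chords.
Overall: 56 chords over 60 bars → 56/60 = 14/15 chords per bar.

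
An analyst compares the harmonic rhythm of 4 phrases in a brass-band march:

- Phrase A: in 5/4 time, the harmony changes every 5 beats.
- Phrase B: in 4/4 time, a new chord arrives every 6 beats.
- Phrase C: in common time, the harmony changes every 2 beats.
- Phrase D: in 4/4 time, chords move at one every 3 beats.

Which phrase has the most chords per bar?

Phrase C

A: each chord is 5 beats in 5/4, so 1 per bar.
B: each chord is 6 beats in 4/4, so 2/3 per bar.
C: each chord is 2 beats in 4/4, so 2 per bar.
D: each chord is 3 beats in 4/4, so 4/3 per bar.
Fastest is C at 2 chords/bar.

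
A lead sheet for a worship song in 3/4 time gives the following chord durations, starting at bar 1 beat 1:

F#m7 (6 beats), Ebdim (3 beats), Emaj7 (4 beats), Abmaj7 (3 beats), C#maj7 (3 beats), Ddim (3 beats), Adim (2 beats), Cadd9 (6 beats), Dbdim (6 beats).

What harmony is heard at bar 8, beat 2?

Adim

Beat 2 of bar 8 is beat (8−1)×3 + 2 = 23 overall.
Running totals: F#m7 ends at 6, Ebdim ends at 9, Emaj7 ends at 13, Abmaj7 ends at 16, C#maj7 ends at 19, Ddim ends at 22, Adim ends at 24.
Beat 23 falls within Adim.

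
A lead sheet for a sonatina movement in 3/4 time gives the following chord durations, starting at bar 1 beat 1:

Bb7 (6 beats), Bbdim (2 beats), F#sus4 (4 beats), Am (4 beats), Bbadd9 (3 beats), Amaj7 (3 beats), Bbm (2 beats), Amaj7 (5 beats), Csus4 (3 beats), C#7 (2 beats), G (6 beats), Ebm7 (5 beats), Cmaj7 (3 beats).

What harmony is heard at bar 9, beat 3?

Beat 3 of bar 9 is beat (9−1)×3 + 3 = 27 overall.
Running totals: Bb7 ends at 6, Bbdim ends at 8, F#sus4 ends at 12, Am ends at 16, Bbadd9 ends at 19, Amaj7 ends at 22, Bbm ends at 24, Amaj7 ends at 29.
Beat 27 falls within Amaj7.

Amaj7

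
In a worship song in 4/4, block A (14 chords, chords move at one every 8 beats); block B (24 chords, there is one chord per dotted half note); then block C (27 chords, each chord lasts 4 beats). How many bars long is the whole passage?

73 bars

A: 14 × 8 = 112 beats = 28 bars.
B: 24 × 3 = 72 beats = 18 bars.
C: 27 × 4 = 108 beats = 27 bars.
Total: 28 + 18 + 27 = 73 bars.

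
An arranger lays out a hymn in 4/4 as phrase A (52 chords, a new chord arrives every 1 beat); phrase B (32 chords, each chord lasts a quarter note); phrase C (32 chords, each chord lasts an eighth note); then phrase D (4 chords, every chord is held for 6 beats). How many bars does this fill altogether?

31 bars

A: 52 × 1 = 52 beats = 13 bars.
B: 32 × 1 = 32 beats = 8 bars.
C: 32 × 0.5 = 16 beats = 4 bars.
D: 4 × 6 = 24 beats = 6 bars.
Total: 13 + 8 + 4 + 6 = 31 bars.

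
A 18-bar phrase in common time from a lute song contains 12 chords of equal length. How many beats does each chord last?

6 beats

18 bars × 4 beats/bar = 72 beats total.
72 beats ÷ 12 chords = 6 beats per chord.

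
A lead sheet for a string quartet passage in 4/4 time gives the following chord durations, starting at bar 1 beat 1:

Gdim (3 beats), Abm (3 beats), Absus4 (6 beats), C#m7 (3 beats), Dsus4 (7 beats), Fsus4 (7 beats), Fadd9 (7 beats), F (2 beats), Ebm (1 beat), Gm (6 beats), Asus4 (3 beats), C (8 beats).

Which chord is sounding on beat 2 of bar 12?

Asus4

Beat 2 of bar 12 is beat (12−1)×4 + 2 = 46 overall.
Running totals: Gdim ends at 3, Abm ends at 6, Absus4 ends at 12, C#m7 ends at 15, Dsus4 ends at 22, Fsus4 ends at 29, Fadd9 ends at 36, F ends at 38, Ebm ends at 39, Gm ends at 45, Asus4 ends at 48.
Beat 46 falls within Asus4.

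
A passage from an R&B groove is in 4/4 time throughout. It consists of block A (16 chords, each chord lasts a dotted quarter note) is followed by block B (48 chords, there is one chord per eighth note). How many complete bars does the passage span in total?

12 bars

A: 16 × 1.5 = 24 beats = 6 bars.
B: 48 × 0.5 = 24 beats = 6 bars.
Total: 6 + 6 = 12 bars.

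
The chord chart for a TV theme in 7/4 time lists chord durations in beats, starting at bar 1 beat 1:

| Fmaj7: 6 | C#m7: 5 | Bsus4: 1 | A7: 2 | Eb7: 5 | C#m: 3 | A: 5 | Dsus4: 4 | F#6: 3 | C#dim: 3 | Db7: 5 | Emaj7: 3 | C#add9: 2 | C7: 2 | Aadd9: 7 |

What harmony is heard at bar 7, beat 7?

Beat 7 of bar 7 is beat (7−1)×7 + 7 = 49 overall.
Running totals: Fmaj7 ends at 6, C#m7 ends at 11, Bsus4 ends at 12, A7 ends at 14, Eb7 ends at 19, C#m ends at 22, A ends at 27, Dsus4 ends at 31, F#6 ends at 34, C#dim ends at 37, Db7 ends at 42, Emaj7 ends at 45, C#add9 ends at 47, C7 ends at 49.
Beat 49 falls within C7.

C7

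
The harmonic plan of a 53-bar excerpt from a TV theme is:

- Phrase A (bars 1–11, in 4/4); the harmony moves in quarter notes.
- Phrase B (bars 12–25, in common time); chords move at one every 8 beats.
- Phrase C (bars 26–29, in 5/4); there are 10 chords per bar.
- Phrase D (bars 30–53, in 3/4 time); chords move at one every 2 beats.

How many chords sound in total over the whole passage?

A: 11·4 = 44 beats, 44/1 = 44 chords.
B: 14·4 = 56 beats, 56/8 = 7 chords.
C: 4·5 = 20 beats, 20/0.5 = 40 chords.
D: 24·3 = 72 beats, 72/2 = 36 chords.
Total: 44 + 7 + 40 + 36 = 127.

127 chords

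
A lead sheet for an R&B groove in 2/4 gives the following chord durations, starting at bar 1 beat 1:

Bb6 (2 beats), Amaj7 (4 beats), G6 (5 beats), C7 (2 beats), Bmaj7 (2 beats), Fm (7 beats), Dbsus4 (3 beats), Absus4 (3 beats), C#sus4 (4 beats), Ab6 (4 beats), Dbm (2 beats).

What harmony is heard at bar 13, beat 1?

Dbsus4

Beat 1 of bar 13 is beat (13−1)×2 + 1 = 25 overall.
Running totals: Bb6 ends at 2, Amaj7 ends at 6, G6 ends at 11, C7 ends at 13, Bmaj7 ends at 15, Fm ends at 22, Dbsus4 ends at 25.
Beat 25 falls within Dbsus4.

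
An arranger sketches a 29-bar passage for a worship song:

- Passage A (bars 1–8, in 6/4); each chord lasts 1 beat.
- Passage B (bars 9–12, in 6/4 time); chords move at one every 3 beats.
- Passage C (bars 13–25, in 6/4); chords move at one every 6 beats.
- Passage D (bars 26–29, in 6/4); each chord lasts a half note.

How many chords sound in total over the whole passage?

A: 8·6 = 48 beats, 48/1 = 48 chords.
B: 4·6 = 24 beats, 24/3 = 8 chords.
C: 13·6 = 78 beats, 78/6 = 13 chords.
D: 4·6 = 24 beats, 24/2 = 12 chords.
Total: 48 + 8 + 13 + 12 = 81.

81 chords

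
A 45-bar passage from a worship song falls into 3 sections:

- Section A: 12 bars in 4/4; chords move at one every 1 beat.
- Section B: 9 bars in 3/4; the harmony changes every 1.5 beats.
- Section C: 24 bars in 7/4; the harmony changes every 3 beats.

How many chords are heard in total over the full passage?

122 chords

A: 12 bars × 4 beats = 48 beats; 1 beat/chord → 48 chords.
B: 9 bars × 3 beats = 27 beats; 1.5 beats/chord → 18 chords.
C: 24 bars × 7 beats = 168 beats; 3 beats/chord → 56 chords.
Total: 48 + 18 + 56 = 122.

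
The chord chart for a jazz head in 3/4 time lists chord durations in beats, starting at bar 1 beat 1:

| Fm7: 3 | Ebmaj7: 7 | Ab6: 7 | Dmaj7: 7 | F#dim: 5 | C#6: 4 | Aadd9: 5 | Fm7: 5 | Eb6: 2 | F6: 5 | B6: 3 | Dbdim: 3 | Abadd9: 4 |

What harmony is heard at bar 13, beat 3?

Beat 3 of bar 13 is beat (13−1)×3 + 3 = 39 overall.
Running totals: Fm7 ends at 3, Ebmaj7 ends at 10, Ab6 ends at 17, Dmaj7 ends at 24, F#dim ends at 29, C#6 ends at 33, Aadd9 ends at 38, Fm7 ends at 43.
Beat 39 falls within Fm7.

Fm7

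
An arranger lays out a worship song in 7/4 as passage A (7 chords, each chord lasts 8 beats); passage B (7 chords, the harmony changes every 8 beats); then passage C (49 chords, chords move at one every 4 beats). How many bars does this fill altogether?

A: 7 × 8 = 56 beats = 8 bars.
B: 7 × 8 = 56 beats = 8 bars.
C: 49 × 4 = 196 beats = 28 bars.
Total: 8 + 8 + 28 = 44 bars.

44 bars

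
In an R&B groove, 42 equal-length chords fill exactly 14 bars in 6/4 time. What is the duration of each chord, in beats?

2 beats

14 bars × 6 beats/bar = 84 beats total.
84 beats ÷ 42 chords = 2 beats per chord.
(That is a half note.)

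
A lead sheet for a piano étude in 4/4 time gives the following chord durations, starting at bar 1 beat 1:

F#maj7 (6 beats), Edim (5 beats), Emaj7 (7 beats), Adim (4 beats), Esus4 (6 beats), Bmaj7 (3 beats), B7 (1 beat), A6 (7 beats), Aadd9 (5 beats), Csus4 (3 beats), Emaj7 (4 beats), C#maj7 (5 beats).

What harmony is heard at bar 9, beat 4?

A6

Beat 4 of bar 9 is beat (9−1)×4 + 4 = 36 overall.
Running totals: F#maj7 ends at 6, Edim ends at 11, Emaj7 ends at 18, Adim ends at 22, Esus4 ends at 28, Bmaj7 ends at 31, B7 ends at 32, A6 ends at 39.
Beat 36 falls within A6.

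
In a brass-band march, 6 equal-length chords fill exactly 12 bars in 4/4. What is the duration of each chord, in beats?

12 bars × 4 beats/bar = 48 beats total.
48 beats ÷ 6 chords = 8 beats per chord.

8 beats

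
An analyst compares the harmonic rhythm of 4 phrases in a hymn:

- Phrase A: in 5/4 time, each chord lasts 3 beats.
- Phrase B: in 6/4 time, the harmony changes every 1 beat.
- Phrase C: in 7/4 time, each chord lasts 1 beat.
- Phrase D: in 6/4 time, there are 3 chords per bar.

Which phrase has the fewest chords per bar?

A: each chord is 3 beats in 5/4, so 5/3 per bar.
B: each chord is 1 beat in 6/4, so 6 per bar.
C: each chord is 1 beat in 7/4, so 7 per bar.
D: each chord is 2 beats in 6/4, so 3 per bar.
Slowest is A at 5/3 chords/bar.

Phrase A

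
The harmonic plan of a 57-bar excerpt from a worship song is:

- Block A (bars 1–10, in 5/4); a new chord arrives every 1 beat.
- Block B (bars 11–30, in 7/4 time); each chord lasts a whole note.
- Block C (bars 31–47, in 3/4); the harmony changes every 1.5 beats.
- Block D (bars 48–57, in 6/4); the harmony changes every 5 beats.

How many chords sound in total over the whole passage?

A: 10·5 = 50 beats, 50/1 = 50 chords.
B: 20·7 = 140 beats, 140/4 = 35 chords.
C: 17·3 = 51 beats, 51/1.5 = 34 chords.
D: 10·6 = 60 beats, 60/5 = 12 chords.
Total: 50 + 35 + 34 + 12 = 131.

131 chords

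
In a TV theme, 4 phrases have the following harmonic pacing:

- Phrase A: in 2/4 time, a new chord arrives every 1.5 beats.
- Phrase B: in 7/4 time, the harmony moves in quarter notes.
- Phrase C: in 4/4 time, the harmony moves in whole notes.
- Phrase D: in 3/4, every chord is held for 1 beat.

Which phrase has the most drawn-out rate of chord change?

Phrase C

A: 2/1.5 = 4/3 chords/bar.
B: 7/1 = 7 chords/bar.
C: 4/4 = 1 chord/bar.
D: 3/1 = 3 chords/bar.
Slowest is C at 1 chords/bar.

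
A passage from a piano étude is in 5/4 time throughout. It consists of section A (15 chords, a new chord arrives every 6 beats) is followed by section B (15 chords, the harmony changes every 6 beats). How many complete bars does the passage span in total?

36 bars

A: 15 × 6 = 90 beats = 18 bars.
B: 15 × 6 = 90 beats = 18 bars.
Total: 18 + 18 = 36 bars.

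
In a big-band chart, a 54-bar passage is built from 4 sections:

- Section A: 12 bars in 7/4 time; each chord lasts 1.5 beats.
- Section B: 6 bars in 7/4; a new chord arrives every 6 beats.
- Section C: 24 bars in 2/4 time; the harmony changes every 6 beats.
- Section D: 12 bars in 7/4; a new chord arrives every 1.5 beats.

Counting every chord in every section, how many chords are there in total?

127 chords

A: 12·7 = 84 beats, 84/1.5 = 56 chords.
B: 6·7 = 42 beats, 42/6 = 7 chords.
C: 24·2 = 48 beats, 48/6 = 8 chords.
D: 12·7 = 84 beats, 84/1.5 = 56 chords.
Total: 56 + 7 + 8 + 56 = 127.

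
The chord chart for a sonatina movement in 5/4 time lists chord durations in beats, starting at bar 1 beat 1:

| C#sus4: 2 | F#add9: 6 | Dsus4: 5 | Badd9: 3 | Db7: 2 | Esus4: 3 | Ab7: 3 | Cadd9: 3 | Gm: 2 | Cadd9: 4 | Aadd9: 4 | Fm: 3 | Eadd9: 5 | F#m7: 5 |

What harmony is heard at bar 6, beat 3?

Gm

Beat 3 of bar 6 is beat (6−1)×5 + 3 = 28 overall.
Running totals: C#sus4 ends at 2, F#add9 ends at 8, Dsus4 ends at 13, Badd9 ends at 16, Db7 ends at 18, Esus4 ends at 21, Ab7 ends at 24, Cadd9 ends at 27, Gm ends at 29.
Beat 28 falls within Gm.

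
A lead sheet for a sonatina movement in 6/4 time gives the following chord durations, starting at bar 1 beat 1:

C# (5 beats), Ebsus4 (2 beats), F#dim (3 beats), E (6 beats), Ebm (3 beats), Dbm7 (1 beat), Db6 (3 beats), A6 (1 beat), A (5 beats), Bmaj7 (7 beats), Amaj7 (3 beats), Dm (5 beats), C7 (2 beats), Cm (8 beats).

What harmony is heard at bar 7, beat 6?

Dm

Beat 6 of bar 7 is beat (7−1)×6 + 6 = 42 overall.
Running totals: C# ends at 5, Ebsus4 ends at 7, F#dim ends at 10, E ends at 16, Ebm ends at 19, Dbm7 ends at 20, Db6 ends at 23, A6 ends at 24, A ends at 29, Bmaj7 ends at 36, Amaj7 ends at 39, Dm ends at 44.
Beat 42 falls within Dm.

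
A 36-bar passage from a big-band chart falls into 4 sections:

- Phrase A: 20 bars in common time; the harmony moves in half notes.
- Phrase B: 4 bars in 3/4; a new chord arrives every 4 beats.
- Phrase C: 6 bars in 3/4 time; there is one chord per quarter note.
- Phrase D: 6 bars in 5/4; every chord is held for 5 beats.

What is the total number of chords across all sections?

67 chords

A has 80 beats and chords last 2 each, so 40 chords.
B has 12 beats and chords last 4 each, so 3 chords.
C has 18 beats and chords last 1 each, so 18 chords.
D has 30 beats and chords last 5 each, so 6 chords.
Total: 40 + 3 + 18 + 6 = 67.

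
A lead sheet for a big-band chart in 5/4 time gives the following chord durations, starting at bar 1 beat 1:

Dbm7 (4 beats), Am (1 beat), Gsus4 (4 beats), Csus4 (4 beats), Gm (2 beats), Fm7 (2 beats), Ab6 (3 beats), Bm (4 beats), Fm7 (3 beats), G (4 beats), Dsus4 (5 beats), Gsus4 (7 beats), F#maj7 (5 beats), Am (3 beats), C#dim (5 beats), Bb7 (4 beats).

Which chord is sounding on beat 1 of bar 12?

C#dim

Beat 1 of bar 12 is beat (12−1)×5 + 1 = 56 overall.
Running totals: Dbm7 ends at 4, Am ends at 5, Gsus4 ends at 9, Csus4 ends at 13, Gm ends at 15, Fm7 ends at 17, Ab6 ends at 20, Bm ends at 24, Fm7 ends at 27, G ends at 31, Dsus4 ends at 36, Gsus4 ends at 43, F#maj7 ends at 48, Am ends at 51, C#dim ends at 56.
Beat 56 falls within C#dim.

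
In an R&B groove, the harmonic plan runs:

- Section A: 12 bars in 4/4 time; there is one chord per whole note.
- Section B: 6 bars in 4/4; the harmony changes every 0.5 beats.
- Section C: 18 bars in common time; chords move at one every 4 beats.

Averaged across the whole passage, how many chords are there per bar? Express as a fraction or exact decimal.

13/6 chords per bar

A: 12 × 4 = 48 beats ÷ 4 = 12 chords.
B: 6 × 4 = 24 beats ÷ 0.5 = 48 chords.
C: 18 × 4 = 72 beats ÷ 4 = 18 chords.
Overall: 78 chords over 36 bars → 78/36 = 13/6 chords per bar.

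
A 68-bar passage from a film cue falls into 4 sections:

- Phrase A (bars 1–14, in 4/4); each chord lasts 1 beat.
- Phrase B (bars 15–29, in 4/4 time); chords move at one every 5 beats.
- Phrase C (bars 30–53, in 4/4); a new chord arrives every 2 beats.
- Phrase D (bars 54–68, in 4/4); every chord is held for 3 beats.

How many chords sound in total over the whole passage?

136 chords

A has 56 beats and chords last 1 each, so 56 chords.
B has 60 beats and chords last 5 each, so 12 chords.
C has 96 beats and chords last 2 each, so 48 chords.
D has 60 beats and chords last 3 each, so 20 chords.
Total: 56 + 12 + 48 + 20 = 136.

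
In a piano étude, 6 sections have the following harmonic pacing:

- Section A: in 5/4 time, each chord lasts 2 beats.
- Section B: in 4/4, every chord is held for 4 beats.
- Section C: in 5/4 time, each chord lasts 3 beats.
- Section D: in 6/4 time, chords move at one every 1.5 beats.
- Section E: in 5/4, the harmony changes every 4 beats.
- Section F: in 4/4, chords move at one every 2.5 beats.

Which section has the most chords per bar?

Section D

A: 5/2 = 2.5 chords/bar.
B: 4/4 = 1 chord/bar.
C: 5/3 = 5/3 chords/bar.
D: 6/1.5 = 4 chords/bar.
E: 5/4 = 1.25 chords/bar.
F: 4/2.5 = 1.6 chords/bar.
Fastest is D at 4 chords/bar.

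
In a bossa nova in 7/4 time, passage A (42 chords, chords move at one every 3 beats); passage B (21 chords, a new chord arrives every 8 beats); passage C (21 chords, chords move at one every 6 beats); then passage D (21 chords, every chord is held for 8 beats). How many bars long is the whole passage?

84 bars

A: 42 × 3 = 126 beats = 18 bars.
B: 21 × 8 = 168 beats = 24 bars.
C: 21 × 6 = 126 beats = 18 bars.
D: 21 × 8 = 168 beats = 24 bars.
Total: 18 + 24 + 18 + 24 = 84 bars.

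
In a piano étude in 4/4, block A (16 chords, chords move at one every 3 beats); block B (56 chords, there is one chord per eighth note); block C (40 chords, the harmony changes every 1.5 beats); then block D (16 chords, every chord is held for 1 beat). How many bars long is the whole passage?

38 bars

A: 16 × 3 = 48 beats = 12 bars.
B: 56 × 0.5 = 28 beats = 7 bars.
C: 40 × 1.5 = 60 beats = 15 bars.
D: 16 × 1 = 16 beats = 4 bars.
Total: 12 + 7 + 15 + 4 = 38 bars.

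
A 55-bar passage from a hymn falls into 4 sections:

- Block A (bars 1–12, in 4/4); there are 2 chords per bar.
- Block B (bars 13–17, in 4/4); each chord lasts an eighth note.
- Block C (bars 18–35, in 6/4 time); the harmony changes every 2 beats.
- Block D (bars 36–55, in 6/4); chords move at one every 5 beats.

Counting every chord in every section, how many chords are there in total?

A: 12 bars × 4 beats = 48 beats; 2 beats/chord → 24 chords.
B: 5 bars × 4 beats = 20 beats; 0.5 beats/chord → 40 chords.
C: 18 bars × 6 beats = 108 beats; 2 beats/chord → 54 chords.
D: 20 bars × 6 beats = 120 beats; 5 beats/chord → 24 chords.
Total: 24 + 40 + 54 + 24 = 142.

142 chords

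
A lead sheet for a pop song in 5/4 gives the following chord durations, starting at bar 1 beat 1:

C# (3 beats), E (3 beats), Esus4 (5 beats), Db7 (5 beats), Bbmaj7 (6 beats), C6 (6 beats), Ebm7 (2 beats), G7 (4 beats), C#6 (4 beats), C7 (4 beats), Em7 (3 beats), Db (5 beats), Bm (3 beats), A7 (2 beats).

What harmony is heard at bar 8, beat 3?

C#6

Beat 3 of bar 8 is beat (8−1)×5 + 3 = 38 overall.
Running totals: C# ends at 3, E ends at 6, Esus4 ends at 11, Db7 ends at 16, Bbmaj7 ends at 22, C6 ends at 28, Ebm7 ends at 30, G7 ends at 34, C#6 ends at 38.
Beat 38 falls within C#6.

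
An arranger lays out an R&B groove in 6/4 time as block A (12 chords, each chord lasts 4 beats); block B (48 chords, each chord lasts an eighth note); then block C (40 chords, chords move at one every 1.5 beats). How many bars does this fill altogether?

A: 12 × 4 = 48 beats = 8 bars.
B: 48 × 0.5 = 24 beats = 4 bars.
C: 40 × 1.5 = 60 beats = 10 bars.
Total: 8 + 4 + 10 = 22 bars.

22 bars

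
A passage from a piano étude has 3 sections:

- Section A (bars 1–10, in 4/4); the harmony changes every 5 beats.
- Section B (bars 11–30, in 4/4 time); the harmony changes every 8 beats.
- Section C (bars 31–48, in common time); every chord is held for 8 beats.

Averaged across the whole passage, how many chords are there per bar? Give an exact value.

9/16 chords per bar

A: 10 bars of 4 beats is 40 beats; at 5 beats each that's 8 chords.
B: 20 bars of 4 beats is 80 beats; at 8 beats each that's 10 chords.
C: 18 bars of 4 beats is 72 beats; at 8 beats each that's 9 chords.
Overall: 27 chords over 48 bars → 27/48 = 9/16 chords per bar.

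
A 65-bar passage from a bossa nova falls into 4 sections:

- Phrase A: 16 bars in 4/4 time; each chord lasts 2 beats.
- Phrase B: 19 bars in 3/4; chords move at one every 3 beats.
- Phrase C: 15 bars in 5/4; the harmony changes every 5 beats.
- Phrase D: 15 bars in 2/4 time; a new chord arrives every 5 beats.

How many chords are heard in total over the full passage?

A has 64 beats and chords last 2 each, so 32 chords.
B has 57 beats and chords last 3 each, so 19 chords.
C has 75 beats and chords last 5 each, so 15 chords.
D has 30 beats and chords last 5 each, so 6 chords.
Total: 32 + 19 + 15 + 6 = 72.

72 chords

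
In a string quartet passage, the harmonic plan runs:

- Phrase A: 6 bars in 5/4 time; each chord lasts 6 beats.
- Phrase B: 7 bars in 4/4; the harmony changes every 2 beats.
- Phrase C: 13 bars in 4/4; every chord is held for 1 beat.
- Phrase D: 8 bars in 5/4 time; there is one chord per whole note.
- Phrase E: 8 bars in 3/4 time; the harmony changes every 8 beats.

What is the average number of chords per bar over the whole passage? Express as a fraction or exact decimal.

2 chords per bar

A: 6 × 5 = 30 beats ÷ 6 = 5 chords.
B: 7 × 4 = 28 beats ÷ 2 = 14 chords.
C: 13 × 4 = 52 beats ÷ 1 = 52 chords.
D: 8 × 5 = 40 beats ÷ 4 = 10 chords.
E: 8 × 3 = 24 beats ÷ 8 = 3 chords.
Overall: 84 chords over 42 bars → 84/42 = 2 chords per bar.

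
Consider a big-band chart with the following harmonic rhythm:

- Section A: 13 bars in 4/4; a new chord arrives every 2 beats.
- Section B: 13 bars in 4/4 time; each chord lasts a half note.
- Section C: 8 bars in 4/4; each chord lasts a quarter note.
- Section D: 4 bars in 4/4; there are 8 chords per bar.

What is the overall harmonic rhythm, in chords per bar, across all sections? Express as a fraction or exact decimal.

A: 13 × 4 = 52 beats ÷ 2 = 26 chords.
B: 13 × 4 = 52 beats ÷ 2 = 26 chords.
C: 8 × 4 = 32 beats ÷ 1 = 32 chords.
D: 4 × 4 = 16 beats ÷ 0.5 = 32 chords.
Overall: 116 chords over 38 bars → 116/38 = 58/19 chords per bar.

58/19 chords per bar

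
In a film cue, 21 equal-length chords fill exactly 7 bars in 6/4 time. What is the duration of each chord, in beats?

2 beats

7 bars × 6 beats/bar = 42 beats total.
42 beats ÷ 21 chords = 2 beats per chord.
(That is a half note.)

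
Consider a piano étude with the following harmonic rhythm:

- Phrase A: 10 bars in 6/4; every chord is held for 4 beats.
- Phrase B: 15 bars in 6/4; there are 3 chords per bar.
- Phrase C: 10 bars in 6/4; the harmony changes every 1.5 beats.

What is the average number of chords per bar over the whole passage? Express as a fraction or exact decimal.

20/7 chords per bar

A: 10 × 6 = 60 beats ÷ 4 = 15 chords.
B: 15 × 6 = 90 beats ÷ 2 = 45 chords.
C: 10 × 6 = 60 beats ÷ 1.5 = 40 chords.
Overall: 100 chords over 35 bars → 100/35 = 20/7 chords per bar.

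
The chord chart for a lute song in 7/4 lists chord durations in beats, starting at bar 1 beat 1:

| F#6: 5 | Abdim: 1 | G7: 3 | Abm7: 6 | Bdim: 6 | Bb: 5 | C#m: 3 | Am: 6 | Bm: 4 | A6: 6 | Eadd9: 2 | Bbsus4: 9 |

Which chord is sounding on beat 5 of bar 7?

Beat 5 of bar 7 is beat (7−1)×7 + 5 = 47 overall.
Running totals: F#6 ends at 5, Abdim ends at 6, G7 ends at 9, Abm7 ends at 15, Bdim ends at 21, Bb ends at 26, C#m ends at 29, Am ends at 35, Bm ends at 39, A6 ends at 45, Eadd9 ends at 47.
Beat 47 falls within Eadd9.

Eadd9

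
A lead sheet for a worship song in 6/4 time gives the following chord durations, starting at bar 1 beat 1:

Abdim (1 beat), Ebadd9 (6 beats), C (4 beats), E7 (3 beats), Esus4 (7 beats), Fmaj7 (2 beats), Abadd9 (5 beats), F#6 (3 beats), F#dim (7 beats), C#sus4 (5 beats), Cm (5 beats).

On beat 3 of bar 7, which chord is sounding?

Beat 3 of bar 7 is beat (7−1)×6 + 3 = 39 overall.
Running totals: Abdim ends at 1, Ebadd9 ends at 7, C ends at 11, E7 ends at 14, Esus4 ends at 21, Fmaj7 ends at 23, Abadd9 ends at 28, F#6 ends at 31, F#dim ends at 38, C#sus4 ends at 43.
Beat 39 falls within C#sus4.

C#sus4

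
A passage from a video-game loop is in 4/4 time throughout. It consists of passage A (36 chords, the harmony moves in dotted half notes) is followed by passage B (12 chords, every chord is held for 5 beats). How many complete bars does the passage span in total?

42 bars

A: 36 × 3 = 108 beats = 27 bars.
B: 12 × 5 = 60 beats = 15 bars.
Total: 27 + 15 = 42 bars.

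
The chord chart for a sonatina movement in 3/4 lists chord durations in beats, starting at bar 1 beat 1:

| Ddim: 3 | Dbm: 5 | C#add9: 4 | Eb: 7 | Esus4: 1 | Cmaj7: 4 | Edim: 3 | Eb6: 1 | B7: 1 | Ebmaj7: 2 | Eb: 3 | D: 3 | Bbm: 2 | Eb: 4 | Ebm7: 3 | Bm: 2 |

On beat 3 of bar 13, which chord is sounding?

Bbm

Beat 3 of bar 13 is beat (13−1)×3 + 3 = 39 overall.
Running totals: Ddim ends at 3, Dbm ends at 8, C#add9 ends at 12, Eb ends at 19, Esus4 ends at 20, Cmaj7 ends at 24, Edim ends at 27, Eb6 ends at 28, B7 ends at 29, Ebmaj7 ends at 31, Eb ends at 34, D ends at 37, Bbm ends at 39.
Beat 39 falls within Bbm.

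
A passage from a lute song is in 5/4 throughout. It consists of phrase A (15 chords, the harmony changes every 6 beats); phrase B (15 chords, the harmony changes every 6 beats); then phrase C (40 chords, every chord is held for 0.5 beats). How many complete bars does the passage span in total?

40 bars

A: 15 × 6 = 90 beats = 18 bars.
B: 15 × 6 = 90 beats = 18 bars.
C: 40 × 0.5 = 20 beats = 4 bars.
Total: 18 + 18 + 4 = 40 bars.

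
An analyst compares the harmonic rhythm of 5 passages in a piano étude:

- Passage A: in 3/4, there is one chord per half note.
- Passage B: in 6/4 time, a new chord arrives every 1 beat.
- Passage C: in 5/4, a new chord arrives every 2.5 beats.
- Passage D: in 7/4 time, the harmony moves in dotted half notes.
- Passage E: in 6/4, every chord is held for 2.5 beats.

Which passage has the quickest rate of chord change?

Passage B

A: each chord is 2 beats in 3/4, so 1.5 per bar.
B: each chord is 1 beat in 6/4, so 6 per bar.
C: each chord is 2.5 beats in 5/4, so 2 per bar.
D: each chord is 3 beats in 7/4, so 7/3 per bar.
E: each chord is 2.5 beats in 6/4, so 2.4 per bar.
Fastest is B at 6 chords/bar.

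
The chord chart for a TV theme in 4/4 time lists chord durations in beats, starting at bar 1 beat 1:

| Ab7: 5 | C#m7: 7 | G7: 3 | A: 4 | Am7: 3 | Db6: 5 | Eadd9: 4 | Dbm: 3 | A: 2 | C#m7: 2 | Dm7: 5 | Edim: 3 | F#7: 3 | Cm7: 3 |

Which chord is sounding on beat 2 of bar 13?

Beat 2 of bar 13 is beat (13−1)×4 + 2 = 50 overall.
Running totals: Ab7 ends at 5, C#m7 ends at 12, G7 ends at 15, A ends at 19, Am7 ends at 22, Db6 ends at 27, Eadd9 ends at 31, Dbm ends at 34, A ends at 36, C#m7 ends at 38, Dm7 ends at 43, Edim ends at 46, F#7 ends at 49, Cm7 ends at 52.
Beat 50 falls within Cm7.

Cm7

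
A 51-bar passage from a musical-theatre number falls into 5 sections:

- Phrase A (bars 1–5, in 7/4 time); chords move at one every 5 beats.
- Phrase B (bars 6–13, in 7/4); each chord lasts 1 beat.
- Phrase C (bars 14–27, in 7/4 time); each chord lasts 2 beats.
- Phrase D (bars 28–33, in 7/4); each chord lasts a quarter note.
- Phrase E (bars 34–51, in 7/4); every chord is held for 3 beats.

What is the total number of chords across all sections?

196 chords

A has 35 beats and chords last 5 each, so 7 chords.
B has 56 beats and chords last 1 each, so 56 chords.
C has 98 beats and chords last 2 each, so 49 chords.
D has 42 beats and chords last 1 each, so 42 chords.
E has 126 beats and chords last 3 each, so 42 chords.
Total: 7 + 56 + 49 + 42 + 42 = 196.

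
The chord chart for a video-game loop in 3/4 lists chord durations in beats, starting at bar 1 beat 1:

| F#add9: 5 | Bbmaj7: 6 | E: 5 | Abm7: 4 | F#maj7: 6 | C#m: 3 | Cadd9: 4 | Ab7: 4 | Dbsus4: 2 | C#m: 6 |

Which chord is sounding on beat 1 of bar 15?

Beat 1 of bar 15 is beat (15−1)×3 + 1 = 43 overall.
Running totals: F#add9 ends at 5, Bbmaj7 ends at 11, E ends at 16, Abm7 ends at 20, F#maj7 ends at 26, C#m ends at 29, Cadd9 ends at 33, Ab7 ends at 37, Dbsus4 ends at 39, C#m ends at 45.
Beat 43 falls within C#m.

C#m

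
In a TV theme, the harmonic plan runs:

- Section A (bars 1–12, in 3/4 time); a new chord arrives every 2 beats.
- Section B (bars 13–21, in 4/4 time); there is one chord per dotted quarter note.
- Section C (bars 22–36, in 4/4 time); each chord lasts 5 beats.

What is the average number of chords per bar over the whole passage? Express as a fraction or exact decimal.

A: 12 bars of 3 beats is 36 beats; at 2 beats each that's 18 chords.
B: 9 bars of 4 beats is 36 beats; at 1.5 beats each that's 24 chords.
C: 15 bars of 4 beats is 60 beats; at 5 beats each that's 12 chords.
Overall: 54 chords over 36 bars → 54/36 = 1.5 chords per bar.

1.5 chords per bar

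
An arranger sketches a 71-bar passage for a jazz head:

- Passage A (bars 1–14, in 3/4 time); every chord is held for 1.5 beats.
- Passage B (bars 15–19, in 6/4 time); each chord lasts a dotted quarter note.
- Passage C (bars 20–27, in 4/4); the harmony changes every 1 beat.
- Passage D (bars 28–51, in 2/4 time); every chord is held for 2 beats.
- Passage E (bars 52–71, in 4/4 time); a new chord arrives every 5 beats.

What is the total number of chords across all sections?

A: 14 bars × 3 beats = 42 beats; 1.5 beats/chord → 28 chords.
B: 5 bars × 6 beats = 30 beats; 1.5 beats/chord → 20 chords.
C: 8 bars × 4 beats = 32 beats; 1 beat/chord → 32 chords.
D: 24 bars × 2 beats = 48 beats; 2 beats/chord → 24 chords.
E: 20 bars × 4 beats = 80 beats; 5 beats/chord → 16 chords.
Total: 28 + 20 + 32 + 24 + 16 = 120.

120 chords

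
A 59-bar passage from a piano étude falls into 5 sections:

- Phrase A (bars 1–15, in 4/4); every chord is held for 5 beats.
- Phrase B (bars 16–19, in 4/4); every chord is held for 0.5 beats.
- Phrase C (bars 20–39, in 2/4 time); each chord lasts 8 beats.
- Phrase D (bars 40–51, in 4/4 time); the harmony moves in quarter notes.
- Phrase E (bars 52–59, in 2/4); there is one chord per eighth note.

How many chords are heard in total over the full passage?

129 chords

A: 15·4 = 60 beats, 60/5 = 12 chords.
B: 4·4 = 16 beats, 16/0.5 = 32 chords.
C: 20·2 = 40 beats, 40/8 = 5 chords.
D: 12·4 = 48 beats, 48/1 = 48 chords.
E: 8·2 = 16 beats, 16/0.5 = 32 chords.
Total: 12 + 32 + 5 + 48 + 32 = 129.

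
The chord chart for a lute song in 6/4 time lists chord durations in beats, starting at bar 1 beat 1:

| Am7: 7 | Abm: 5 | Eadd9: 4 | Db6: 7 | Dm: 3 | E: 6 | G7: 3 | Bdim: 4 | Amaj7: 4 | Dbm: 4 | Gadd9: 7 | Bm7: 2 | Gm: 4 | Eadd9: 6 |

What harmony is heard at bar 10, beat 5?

Beat 5 of bar 10 is beat (10−1)×6 + 5 = 59 overall.
Running totals: Am7 ends at 7, Abm ends at 12, Eadd9 ends at 16, Db6 ends at 23, Dm ends at 26, E ends at 32, G7 ends at 35, Bdim ends at 39, Amaj7 ends at 43, Dbm ends at 47, Gadd9 ends at 54, Bm7 ends at 56, Gm ends at 60.
Beat 59 falls within Gm.

Gm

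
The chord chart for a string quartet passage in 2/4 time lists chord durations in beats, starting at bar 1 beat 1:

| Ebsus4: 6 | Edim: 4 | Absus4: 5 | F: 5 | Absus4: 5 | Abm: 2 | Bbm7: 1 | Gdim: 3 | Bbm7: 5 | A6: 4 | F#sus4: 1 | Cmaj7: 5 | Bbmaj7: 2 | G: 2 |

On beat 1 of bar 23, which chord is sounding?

Beat 1 of bar 23 is beat (23−1)×2 + 1 = 45 overall.
Running totals: Ebsus4 ends at 6, Edim ends at 10, Absus4 ends at 15, F ends at 20, Absus4 ends at 25, Abm ends at 27, Bbm7 ends at 28, Gdim ends at 31, Bbm7 ends at 36, A6 ends at 40, F#sus4 ends at 41, Cmaj7 ends at 46.
Beat 45 falls within Cmaj7.

Cmaj7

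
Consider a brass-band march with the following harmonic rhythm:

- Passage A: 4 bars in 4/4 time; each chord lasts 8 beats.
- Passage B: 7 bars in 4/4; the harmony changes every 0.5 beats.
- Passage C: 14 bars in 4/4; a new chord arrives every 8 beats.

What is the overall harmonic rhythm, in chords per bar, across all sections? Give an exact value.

2.6 chords per bar

A: 4 bars of 4 beats is 16 beats; at 8 beats each that's 2 chords.
B: 7 bars of 4 beats is 28 beats; at 0.5 beats each that's 56 chords.
C: 14 bars of 4 beats is 56 beats; at 8 beats each that's 7 chords.
Overall: 65 chords over 25 bars → 65/25 = 2.6 chords per bar.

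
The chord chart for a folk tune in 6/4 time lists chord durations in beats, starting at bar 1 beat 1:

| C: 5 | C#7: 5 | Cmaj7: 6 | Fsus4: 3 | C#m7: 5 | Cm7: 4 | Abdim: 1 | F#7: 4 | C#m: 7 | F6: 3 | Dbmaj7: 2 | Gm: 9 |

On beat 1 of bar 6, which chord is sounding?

Beat 1 of bar 6 is beat (6−1)×6 + 1 = 31 overall.
Running totals: C ends at 5, C#7 ends at 10, Cmaj7 ends at 16, Fsus4 ends at 19, C#m7 ends at 24, Cm7 ends at 28, Abdim ends at 29, F#7 ends at 33.
Beat 31 falls within F#7.

F#7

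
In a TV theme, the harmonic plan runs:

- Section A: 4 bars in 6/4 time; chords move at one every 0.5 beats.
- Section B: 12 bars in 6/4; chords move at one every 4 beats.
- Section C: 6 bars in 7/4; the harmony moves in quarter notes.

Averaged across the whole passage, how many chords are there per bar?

A: 4 bars of 6 beats is 24 beats; at 0.5 beats each that's 48 chords.
B: 12 bars of 6 beats is 72 beats; at 4 beats each that's 18 chords.
C: 6 bars of 7 beats is 42 beats; at 1 beat each that's 42 chords.
Overall: 108 chords over 22 bars → 108/22 = 54/11 chords per bar.

54/11 chords per bar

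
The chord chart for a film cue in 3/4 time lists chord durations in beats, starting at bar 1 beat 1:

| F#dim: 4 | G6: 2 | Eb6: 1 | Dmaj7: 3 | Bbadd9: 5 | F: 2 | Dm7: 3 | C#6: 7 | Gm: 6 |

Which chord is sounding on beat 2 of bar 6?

Beat 2 of bar 6 is beat (6−1)×3 + 2 = 17 overall.
Running totals: F#dim ends at 4, G6 ends at 6, Eb6 ends at 7, Dmaj7 ends at 10, Bbadd9 ends at 15, F ends at 17.
Beat 17 falls within F.

F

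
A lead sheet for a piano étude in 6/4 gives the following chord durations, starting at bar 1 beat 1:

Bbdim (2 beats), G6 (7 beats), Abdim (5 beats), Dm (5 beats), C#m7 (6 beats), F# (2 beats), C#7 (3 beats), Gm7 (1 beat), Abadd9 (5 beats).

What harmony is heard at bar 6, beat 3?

Beat 3 of bar 6 is beat (6−1)×6 + 3 = 33 overall.
Running totals: Bbdim ends at 2, G6 ends at 9, Abdim ends at 14, Dm ends at 19, C#m7 ends at 25, F# ends at 27, C#7 ends at 30, Gm7 ends at 31, Abadd9 ends at 36.
Beat 33 falls within Abadd9.

Abadd9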